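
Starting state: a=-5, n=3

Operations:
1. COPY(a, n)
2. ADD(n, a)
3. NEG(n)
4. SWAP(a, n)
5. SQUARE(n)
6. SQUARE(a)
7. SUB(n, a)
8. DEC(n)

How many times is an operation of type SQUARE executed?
2

Counting SQUARE operations:
Step 5: SQUARE(n) ← SQUARE
Step 6: SQUARE(a) ← SQUARE
Total: 2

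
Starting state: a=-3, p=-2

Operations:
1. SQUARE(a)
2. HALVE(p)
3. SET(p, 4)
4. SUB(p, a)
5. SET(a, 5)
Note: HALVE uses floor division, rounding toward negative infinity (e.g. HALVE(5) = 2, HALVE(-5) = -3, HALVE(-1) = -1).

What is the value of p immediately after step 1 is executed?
p = -2

Tracing p through execution:
Initial: p = -2
After step 1 (SQUARE(a)): p = -2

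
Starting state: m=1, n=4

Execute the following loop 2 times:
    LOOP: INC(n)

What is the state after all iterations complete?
m=1, n=6

Iteration trace:
Start: m=1, n=4
After iteration 1: m=1, n=5
After iteration 2: m=1, n=6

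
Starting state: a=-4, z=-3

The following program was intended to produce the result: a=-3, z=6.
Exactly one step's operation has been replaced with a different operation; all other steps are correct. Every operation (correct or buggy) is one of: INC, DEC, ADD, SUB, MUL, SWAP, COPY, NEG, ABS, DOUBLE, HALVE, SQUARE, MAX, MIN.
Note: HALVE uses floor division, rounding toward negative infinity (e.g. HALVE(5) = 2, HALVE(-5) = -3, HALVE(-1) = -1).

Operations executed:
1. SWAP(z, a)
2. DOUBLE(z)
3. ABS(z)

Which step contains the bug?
Step 1

Trace with buggy code:
Initial: a=-4, z=-3
After step 1: a=-3, z=-4
After step 2: a=-3, z=-8
After step 3: a=-3, z=8
Actual final a=-3, z=8 ≠ expected a=-3, z=6.
Step 1 is the only position where a single-operation replacement can produce the expected result.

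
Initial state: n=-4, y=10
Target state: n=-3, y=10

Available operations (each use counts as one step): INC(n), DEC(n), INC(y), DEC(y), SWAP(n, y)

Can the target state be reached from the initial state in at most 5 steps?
Yes

Path (1 step): INC(n)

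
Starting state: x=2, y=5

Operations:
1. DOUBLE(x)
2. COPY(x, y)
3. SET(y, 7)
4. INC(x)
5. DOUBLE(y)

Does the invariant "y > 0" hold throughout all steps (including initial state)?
Yes

The invariant holds at every step.

State at each step:
Initial: x=2, y=5
After step 1: x=4, y=5
After step 2: x=5, y=5
After step 3: x=5, y=7
After step 4: x=6, y=7
After step 5: x=6, y=14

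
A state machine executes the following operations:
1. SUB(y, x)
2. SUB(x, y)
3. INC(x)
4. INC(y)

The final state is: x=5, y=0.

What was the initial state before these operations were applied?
x=3, y=2

Working backwards:
Final state: x=5, y=0
Before step 4 (INC(y)): x=5, y=-1
Before step 3 (INC(x)): x=4, y=-1
Before step 2 (SUB(x, y)): x=3, y=-1
Before step 1 (SUB(y, x)): x=3, y=2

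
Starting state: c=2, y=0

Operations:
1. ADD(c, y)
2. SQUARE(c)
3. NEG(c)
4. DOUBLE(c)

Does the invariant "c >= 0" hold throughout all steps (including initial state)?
No, violated after step 3

The invariant is violated after step 3.

State at each step:
Initial: c=2, y=0
After step 1: c=2, y=0
After step 2: c=4, y=0
After step 3: c=-4, y=0
After step 4: c=-8, y=0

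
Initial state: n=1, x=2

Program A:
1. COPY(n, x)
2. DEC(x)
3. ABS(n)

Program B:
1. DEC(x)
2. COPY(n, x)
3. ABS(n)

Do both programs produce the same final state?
No

Program A final state: n=2, x=1
Program B final state: n=1, x=1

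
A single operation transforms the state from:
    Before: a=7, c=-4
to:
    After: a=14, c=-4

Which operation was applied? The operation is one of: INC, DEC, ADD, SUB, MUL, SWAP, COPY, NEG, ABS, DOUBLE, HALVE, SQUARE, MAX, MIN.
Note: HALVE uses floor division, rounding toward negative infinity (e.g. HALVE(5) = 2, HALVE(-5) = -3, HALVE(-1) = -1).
DOUBLE(a)

Analyzing the change:
Before: a=7, c=-4
After: a=14, c=-4
Variable a changed from 7 to 14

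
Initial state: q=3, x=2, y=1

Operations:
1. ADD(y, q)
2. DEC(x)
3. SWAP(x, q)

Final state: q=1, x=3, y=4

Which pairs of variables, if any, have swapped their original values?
None

Comparing initial and final values:
q: 3 → 1
x: 2 → 3
y: 1 → 4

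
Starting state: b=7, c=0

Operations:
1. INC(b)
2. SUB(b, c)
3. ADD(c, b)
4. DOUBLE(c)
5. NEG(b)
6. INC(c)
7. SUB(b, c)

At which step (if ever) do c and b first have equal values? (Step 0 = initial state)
Step 3

c and b first become equal after step 3.

Comparing values at each step:
Initial: c=0, b=7
After step 1: c=0, b=8
After step 2: c=0, b=8
After step 3: c=8, b=8 ← equal!
After step 4: c=16, b=8
After step 5: c=16, b=-8
After step 6: c=17, b=-8
After step 7: c=17, b=-25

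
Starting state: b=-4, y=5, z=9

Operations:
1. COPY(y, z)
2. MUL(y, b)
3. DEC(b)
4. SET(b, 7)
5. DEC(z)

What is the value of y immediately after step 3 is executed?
y = -36

Tracing y through execution:
Initial: y = 5
After step 1 (COPY(y, z)): y = 9
After step 2 (MUL(y, b)): y = -36
After step 3 (DEC(b)): y = -36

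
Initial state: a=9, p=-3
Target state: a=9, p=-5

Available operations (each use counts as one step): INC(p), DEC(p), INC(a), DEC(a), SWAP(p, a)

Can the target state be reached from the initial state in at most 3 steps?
Yes

Path (2 steps): DEC(p) → DEC(p)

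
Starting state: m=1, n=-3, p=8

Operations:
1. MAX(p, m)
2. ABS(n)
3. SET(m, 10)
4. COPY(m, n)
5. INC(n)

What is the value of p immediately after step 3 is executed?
p = 8

Tracing p through execution:
Initial: p = 8
After step 1 (MAX(p, m)): p = 8
After step 2 (ABS(n)): p = 8
After step 3 (SET(m, 10)): p = 8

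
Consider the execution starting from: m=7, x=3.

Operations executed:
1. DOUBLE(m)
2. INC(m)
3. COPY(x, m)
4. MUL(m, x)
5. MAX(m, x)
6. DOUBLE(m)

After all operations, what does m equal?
m = 450

Tracing execution:
Step 1: DOUBLE(m) → m = 14
Step 2: INC(m) → m = 15
Step 3: COPY(x, m) → m = 15
Step 4: MUL(m, x) → m = 225
Step 5: MAX(m, x) → m = 225
Step 6: DOUBLE(m) → m = 450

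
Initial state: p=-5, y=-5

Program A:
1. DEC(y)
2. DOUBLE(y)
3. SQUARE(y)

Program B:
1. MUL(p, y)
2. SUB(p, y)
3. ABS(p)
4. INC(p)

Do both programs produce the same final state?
No

Program A final state: p=-5, y=144
Program B final state: p=31, y=-5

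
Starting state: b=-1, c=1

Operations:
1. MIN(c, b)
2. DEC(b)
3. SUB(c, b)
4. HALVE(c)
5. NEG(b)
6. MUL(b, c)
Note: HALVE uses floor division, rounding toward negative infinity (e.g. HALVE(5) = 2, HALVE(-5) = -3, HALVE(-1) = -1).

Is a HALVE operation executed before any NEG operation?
Yes

First HALVE: step 4
First NEG: step 5
Since 4 < 5, HALVE comes first.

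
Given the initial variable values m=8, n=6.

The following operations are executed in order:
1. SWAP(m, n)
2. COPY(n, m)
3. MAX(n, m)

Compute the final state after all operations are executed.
{m: 6, n: 6}

Step-by-step execution:
Initial: m=8, n=6
After step 1 (SWAP(m, n)): m=6, n=8
After step 2 (COPY(n, m)): m=6, n=6
After step 3 (MAX(n, m)): m=6, n=6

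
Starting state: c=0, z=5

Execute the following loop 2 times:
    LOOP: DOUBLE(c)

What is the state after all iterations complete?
c=0, z=5

Iteration trace:
Start: c=0, z=5
After iteration 1: c=0, z=5
After iteration 2: c=0, z=5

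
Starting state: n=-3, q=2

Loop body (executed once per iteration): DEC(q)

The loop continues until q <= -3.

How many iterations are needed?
5

Tracing iterations:
Initial: n=-3, q=2
After iteration 1: n=-3, q=1
After iteration 2: n=-3, q=0
After iteration 3: n=-3, q=-1
After iteration 4: n=-3, q=-2
After iteration 5: n=-3, q=-3
q <= -3 now holds, so the loop exits after 5 iterations.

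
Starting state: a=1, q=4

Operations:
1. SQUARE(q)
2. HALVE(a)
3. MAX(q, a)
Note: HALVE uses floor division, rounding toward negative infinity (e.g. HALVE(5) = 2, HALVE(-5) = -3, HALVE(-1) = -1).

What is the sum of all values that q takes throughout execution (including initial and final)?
52

Values of q at each step:
Initial: q = 4
After step 1: q = 16
After step 2: q = 16
After step 3: q = 16
Sum = 4 + 16 + 16 + 16 = 52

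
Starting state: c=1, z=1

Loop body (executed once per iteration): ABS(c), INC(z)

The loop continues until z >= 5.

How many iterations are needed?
4

Tracing iterations:
Initial: c=1, z=1
After iteration 1: c=1, z=2
After iteration 2: c=1, z=3
After iteration 3: c=1, z=4
After iteration 4: c=1, z=5
z >= 5 now holds, so the loop exits after 4 iterations.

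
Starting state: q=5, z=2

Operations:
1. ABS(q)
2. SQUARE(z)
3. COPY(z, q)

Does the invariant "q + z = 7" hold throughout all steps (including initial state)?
No, violated after step 2

The invariant is violated after step 2.

State at each step:
Initial: q=5, z=2
After step 1: q=5, z=2
After step 2: q=5, z=4
After step 3: q=5, z=5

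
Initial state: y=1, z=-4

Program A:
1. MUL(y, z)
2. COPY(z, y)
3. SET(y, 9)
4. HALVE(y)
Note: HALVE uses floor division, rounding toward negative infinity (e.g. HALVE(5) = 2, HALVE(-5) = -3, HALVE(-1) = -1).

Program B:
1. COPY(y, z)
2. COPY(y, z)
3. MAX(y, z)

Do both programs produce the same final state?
No

Program A final state: y=4, z=-4
Program B final state: y=-4, z=-4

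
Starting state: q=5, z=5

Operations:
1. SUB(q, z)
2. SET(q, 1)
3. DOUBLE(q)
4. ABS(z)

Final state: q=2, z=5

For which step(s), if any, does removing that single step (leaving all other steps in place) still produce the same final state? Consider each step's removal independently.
Step(s) 1, 4

Testing removal of each single step:
Without step 1: final = q=2, z=5 (same)
Without step 2: final = q=0, z=5 (different)
Without step 3: final = q=1, z=5 (different)
Without step 4: final = q=2, z=5 (same)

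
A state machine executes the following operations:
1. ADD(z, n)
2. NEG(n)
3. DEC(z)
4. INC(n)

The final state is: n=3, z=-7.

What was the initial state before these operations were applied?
n=-2, z=-4

Working backwards:
Final state: n=3, z=-7
Before step 4 (INC(n)): n=2, z=-7
Before step 3 (DEC(z)): n=2, z=-6
Before step 2 (NEG(n)): n=-2, z=-6
Before step 1 (ADD(z, n)): n=-2, z=-4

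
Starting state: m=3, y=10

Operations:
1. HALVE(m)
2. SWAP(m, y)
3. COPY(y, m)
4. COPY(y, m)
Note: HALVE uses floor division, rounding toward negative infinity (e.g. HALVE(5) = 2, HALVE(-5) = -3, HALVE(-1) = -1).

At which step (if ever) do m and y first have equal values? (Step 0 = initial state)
Step 3

m and y first become equal after step 3.

Comparing values at each step:
Initial: m=3, y=10
After step 1: m=1, y=10
After step 2: m=10, y=1
After step 3: m=10, y=10 ← equal!
After step 4: m=10, y=10 ← equal!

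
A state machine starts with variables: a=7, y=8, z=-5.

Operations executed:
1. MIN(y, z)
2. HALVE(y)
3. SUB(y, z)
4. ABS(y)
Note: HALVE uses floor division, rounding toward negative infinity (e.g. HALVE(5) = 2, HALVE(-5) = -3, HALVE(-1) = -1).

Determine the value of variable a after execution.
a = 7

Tracing execution:
Step 1: MIN(y, z) → a = 7
Step 2: HALVE(y) → a = 7
Step 3: SUB(y, z) → a = 7
Step 4: ABS(y) → a = 7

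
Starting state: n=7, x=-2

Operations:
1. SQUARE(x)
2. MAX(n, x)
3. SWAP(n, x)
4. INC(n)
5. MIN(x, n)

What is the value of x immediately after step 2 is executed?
x = 4

Tracing x through execution:
Initial: x = -2
After step 1 (SQUARE(x)): x = 4
After step 2 (MAX(n, x)): x = 4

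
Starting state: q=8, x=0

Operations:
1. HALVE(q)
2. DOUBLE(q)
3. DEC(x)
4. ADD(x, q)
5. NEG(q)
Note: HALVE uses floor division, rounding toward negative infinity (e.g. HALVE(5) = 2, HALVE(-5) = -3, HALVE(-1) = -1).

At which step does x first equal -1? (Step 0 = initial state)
Step 3

Tracing x:
Initial: x = 0
After step 1: x = 0
After step 2: x = 0
After step 3: x = -1 ← first occurrence
After step 4: x = 7
After step 5: x = 7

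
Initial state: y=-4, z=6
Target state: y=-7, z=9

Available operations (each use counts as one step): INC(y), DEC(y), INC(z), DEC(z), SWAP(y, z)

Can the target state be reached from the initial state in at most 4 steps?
No

The target state cannot be reached within 4 steps.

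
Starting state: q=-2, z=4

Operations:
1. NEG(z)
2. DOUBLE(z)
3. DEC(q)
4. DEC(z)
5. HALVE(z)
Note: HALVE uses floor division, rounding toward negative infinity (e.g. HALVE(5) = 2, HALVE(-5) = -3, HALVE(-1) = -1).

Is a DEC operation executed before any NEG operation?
No

First DEC: step 3
First NEG: step 1
Since 3 > 1, NEG comes first.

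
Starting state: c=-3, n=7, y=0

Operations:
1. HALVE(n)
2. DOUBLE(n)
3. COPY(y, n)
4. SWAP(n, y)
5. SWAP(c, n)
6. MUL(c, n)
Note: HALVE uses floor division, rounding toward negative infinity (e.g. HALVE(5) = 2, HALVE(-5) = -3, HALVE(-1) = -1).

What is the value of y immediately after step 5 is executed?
y = 6

Tracing y through execution:
Initial: y = 0
After step 1 (HALVE(n)): y = 0
After step 2 (DOUBLE(n)): y = 0
After step 3 (COPY(y, n)): y = 6
After step 4 (SWAP(n, y)): y = 6
After step 5 (SWAP(c, n)): y = 6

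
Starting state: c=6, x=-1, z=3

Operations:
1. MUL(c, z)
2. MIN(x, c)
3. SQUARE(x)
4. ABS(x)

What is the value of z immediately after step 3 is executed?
z = 3

Tracing z through execution:
Initial: z = 3
After step 1 (MUL(c, z)): z = 3
After step 2 (MIN(x, c)): z = 3
After step 3 (SQUARE(x)): z = 3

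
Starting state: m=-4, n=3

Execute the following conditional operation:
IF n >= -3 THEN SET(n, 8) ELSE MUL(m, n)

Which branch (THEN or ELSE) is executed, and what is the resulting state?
Branch: THEN, Final state: m=-4, n=8

Evaluating condition: n >= -3
n = 3
Condition is True, so THEN branch executes
After SET(n, 8): m=-4, n=8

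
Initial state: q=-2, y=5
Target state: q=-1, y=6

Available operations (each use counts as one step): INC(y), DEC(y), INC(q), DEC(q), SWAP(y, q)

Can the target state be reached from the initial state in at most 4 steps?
Yes

Path (2 steps): INC(y) → INC(q)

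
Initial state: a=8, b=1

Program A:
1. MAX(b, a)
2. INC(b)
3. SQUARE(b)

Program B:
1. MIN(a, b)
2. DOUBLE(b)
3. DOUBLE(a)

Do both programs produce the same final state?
No

Program A final state: a=8, b=81
Program B final state: a=2, b=2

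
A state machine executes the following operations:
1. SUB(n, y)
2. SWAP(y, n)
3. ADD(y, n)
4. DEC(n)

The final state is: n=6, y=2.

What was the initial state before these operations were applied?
n=2, y=7

Working backwards:
Final state: n=6, y=2
Before step 4 (DEC(n)): n=7, y=2
Before step 3 (ADD(y, n)): n=7, y=-5
Before step 2 (SWAP(y, n)): n=-5, y=7
Before step 1 (SUB(n, y)): n=2, y=7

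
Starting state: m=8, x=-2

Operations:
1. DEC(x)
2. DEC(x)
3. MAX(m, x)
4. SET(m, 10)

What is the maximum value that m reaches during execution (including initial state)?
10

Values of m at each step:
Initial: m = 8
After step 1: m = 8
After step 2: m = 8
After step 3: m = 8
After step 4: m = 10 ← maximum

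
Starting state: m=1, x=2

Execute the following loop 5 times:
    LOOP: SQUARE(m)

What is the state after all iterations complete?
m=1, x=2

Iteration trace:
Start: m=1, x=2
After iteration 1: m=1, x=2
After iteration 2: m=1, x=2
After iteration 3: m=1, x=2
After iteration 4: m=1, x=2
After iteration 5: m=1, x=2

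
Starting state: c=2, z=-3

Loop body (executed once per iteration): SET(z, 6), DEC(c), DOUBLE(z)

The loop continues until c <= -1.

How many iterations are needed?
3

Tracing iterations:
Initial: c=2, z=-3
After iteration 1: c=1, z=12
After iteration 2: c=0, z=12
After iteration 3: c=-1, z=12
c <= -1 now holds, so the loop exits after 3 iterations.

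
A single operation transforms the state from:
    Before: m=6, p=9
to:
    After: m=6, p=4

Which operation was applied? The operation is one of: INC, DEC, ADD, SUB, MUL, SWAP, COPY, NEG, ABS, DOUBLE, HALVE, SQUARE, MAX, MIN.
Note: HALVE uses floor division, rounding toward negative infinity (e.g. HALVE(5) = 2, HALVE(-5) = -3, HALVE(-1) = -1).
HALVE(p)

Analyzing the change:
Before: m=6, p=9
After: m=6, p=4
Variable p changed from 9 to 4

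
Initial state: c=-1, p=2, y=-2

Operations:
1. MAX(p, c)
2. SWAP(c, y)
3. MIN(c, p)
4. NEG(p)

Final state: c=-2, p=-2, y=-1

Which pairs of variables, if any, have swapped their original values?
(y, c)

Comparing initial and final values:
y: -2 → -1
p: 2 → -2
c: -1 → -2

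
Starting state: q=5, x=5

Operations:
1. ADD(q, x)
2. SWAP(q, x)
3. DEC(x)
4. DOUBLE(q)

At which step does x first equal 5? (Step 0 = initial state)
Step 0

Tracing x:
Initial: x = 5 ← first occurrence
After step 1: x = 5
After step 2: x = 10
After step 3: x = 9
After step 4: x = 9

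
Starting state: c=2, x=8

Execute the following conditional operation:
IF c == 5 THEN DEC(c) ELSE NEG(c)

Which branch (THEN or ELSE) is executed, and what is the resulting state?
Branch: ELSE, Final state: c=-2, x=8

Evaluating condition: c == 5
c = 2
Condition is False, so ELSE branch executes
After NEG(c): c=-2, x=8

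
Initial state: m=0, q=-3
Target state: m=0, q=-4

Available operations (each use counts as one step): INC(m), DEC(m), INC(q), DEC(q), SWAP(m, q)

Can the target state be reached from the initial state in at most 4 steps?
Yes

Path (1 step): DEC(q)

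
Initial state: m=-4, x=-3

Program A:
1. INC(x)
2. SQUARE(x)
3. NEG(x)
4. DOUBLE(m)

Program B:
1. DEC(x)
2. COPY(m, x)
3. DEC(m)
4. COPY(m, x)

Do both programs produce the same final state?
No

Program A final state: m=-8, x=-4
Program B final state: m=-4, x=-4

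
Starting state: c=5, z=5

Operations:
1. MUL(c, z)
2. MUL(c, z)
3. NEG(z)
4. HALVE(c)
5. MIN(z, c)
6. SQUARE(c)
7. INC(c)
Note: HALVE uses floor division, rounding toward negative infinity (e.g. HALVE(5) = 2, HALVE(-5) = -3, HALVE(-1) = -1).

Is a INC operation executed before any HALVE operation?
No

First INC: step 7
First HALVE: step 4
Since 7 > 4, HALVE comes first.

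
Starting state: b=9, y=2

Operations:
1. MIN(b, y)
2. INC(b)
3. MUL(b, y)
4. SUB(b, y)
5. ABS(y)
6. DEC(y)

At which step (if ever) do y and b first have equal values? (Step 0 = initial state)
Step 1

y and b first become equal after step 1.

Comparing values at each step:
Initial: y=2, b=9
After step 1: y=2, b=2 ← equal!
After step 2: y=2, b=3
After step 3: y=2, b=6
After step 4: y=2, b=4
After step 5: y=2, b=4
After step 6: y=1, b=4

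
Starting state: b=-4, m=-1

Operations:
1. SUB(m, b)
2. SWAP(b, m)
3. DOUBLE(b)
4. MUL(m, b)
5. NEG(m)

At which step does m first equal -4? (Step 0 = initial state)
Step 2

Tracing m:
Initial: m = -1
After step 1: m = 3
After step 2: m = -4 ← first occurrence
After step 3: m = -4
After step 4: m = -24
After step 5: m = 24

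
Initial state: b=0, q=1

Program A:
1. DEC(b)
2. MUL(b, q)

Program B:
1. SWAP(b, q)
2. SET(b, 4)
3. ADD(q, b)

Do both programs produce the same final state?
No

Program A final state: b=-1, q=1
Program B final state: b=4, q=4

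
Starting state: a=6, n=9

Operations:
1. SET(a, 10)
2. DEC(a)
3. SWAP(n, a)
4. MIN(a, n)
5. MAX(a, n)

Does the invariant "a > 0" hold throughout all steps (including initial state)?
Yes

The invariant holds at every step.

State at each step:
Initial: a=6, n=9
After step 1: a=10, n=9
After step 2: a=9, n=9
After step 3: a=9, n=9
After step 4: a=9, n=9
After step 5: a=9, n=9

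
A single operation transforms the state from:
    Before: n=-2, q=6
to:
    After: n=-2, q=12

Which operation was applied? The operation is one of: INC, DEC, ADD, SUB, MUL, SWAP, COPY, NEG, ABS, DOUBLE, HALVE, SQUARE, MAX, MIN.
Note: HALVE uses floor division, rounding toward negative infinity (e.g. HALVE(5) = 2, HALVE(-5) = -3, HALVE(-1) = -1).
DOUBLE(q)

Analyzing the change:
Before: n=-2, q=6
After: n=-2, q=12
Variable q changed from 6 to 12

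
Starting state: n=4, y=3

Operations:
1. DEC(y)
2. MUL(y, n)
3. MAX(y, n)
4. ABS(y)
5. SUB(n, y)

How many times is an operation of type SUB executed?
1

Counting SUB operations:
Step 5: SUB(n, y) ← SUB
Total: 1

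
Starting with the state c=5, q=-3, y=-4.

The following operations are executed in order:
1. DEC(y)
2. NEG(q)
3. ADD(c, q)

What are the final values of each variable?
{c: 8, q: 3, y: -5}

Step-by-step execution:
Initial: c=5, q=-3, y=-4
After step 1 (DEC(y)): c=5, q=-3, y=-5
After step 2 (NEG(q)): c=5, q=3, y=-5
After step 3 (ADD(c, q)): c=8, q=3, y=-5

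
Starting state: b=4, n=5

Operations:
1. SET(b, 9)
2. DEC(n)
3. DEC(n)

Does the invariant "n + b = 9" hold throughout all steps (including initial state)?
No, violated after step 1

The invariant is violated after step 1.

State at each step:
Initial: b=4, n=5
After step 1: b=9, n=5
After step 2: b=9, n=4
After step 3: b=9, n=3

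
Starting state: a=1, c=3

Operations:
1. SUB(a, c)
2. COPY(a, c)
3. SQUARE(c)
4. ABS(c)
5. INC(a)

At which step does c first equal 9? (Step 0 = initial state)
Step 3

Tracing c:
Initial: c = 3
After step 1: c = 3
After step 2: c = 3
After step 3: c = 9 ← first occurrence
After step 4: c = 9
After step 5: c = 9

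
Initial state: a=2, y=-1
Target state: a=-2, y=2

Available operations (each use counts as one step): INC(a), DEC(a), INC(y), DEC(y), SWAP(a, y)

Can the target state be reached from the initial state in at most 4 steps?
Yes

Path (2 steps): DEC(y) → SWAP(a, y)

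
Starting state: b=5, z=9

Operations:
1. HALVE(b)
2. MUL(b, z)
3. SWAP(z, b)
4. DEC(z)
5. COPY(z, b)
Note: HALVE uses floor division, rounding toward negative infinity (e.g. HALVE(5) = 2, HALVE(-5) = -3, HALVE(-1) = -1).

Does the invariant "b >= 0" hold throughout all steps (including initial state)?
Yes

The invariant holds at every step.

State at each step:
Initial: b=5, z=9
After step 1: b=2, z=9
After step 2: b=18, z=9
After step 3: b=9, z=18
After step 4: b=9, z=17
After step 5: b=9, z=9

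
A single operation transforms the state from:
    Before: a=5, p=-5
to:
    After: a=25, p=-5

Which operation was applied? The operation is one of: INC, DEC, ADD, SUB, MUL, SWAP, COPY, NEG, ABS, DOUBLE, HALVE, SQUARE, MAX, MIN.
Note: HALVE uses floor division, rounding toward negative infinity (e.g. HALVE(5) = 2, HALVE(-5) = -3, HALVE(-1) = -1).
SQUARE(a)

Analyzing the change:
Before: a=5, p=-5
After: a=25, p=-5
Variable a changed from 5 to 25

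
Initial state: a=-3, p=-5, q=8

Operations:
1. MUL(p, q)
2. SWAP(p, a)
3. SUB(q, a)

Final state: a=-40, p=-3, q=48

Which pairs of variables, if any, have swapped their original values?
None

Comparing initial and final values:
p: -5 → -3
a: -3 → -40
q: 8 → 48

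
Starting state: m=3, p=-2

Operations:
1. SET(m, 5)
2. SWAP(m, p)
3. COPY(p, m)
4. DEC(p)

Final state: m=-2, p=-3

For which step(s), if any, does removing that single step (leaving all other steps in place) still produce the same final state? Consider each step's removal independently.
Step(s) 1

Testing removal of each single step:
Without step 1: final = m=-2, p=-3 (same)
Without step 2: final = m=5, p=4 (different)
Without step 3: final = m=-2, p=4 (different)
Without step 4: final = m=-2, p=-2 (different)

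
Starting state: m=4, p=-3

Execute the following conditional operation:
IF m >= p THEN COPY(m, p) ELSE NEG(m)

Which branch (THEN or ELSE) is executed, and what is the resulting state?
Branch: THEN, Final state: m=-3, p=-3

Evaluating condition: m >= p
m = 4, p = -3
Condition is True, so THEN branch executes
After COPY(m, p): m=-3, p=-3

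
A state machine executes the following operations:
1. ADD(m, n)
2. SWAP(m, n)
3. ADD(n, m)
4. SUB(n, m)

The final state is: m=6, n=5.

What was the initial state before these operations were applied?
m=-1, n=6

Working backwards:
Final state: m=6, n=5
Before step 4 (SUB(n, m)): m=6, n=11
Before step 3 (ADD(n, m)): m=6, n=5
Before step 2 (SWAP(m, n)): m=5, n=6
Before step 1 (ADD(m, n)): m=-1, n=6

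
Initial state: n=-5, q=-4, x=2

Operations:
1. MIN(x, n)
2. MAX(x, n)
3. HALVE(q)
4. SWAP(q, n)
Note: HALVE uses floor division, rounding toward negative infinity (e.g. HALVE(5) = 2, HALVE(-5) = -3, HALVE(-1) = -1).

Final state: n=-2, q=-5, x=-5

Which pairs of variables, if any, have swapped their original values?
None

Comparing initial and final values:
q: -4 → -5
n: -5 → -2
x: 2 → -5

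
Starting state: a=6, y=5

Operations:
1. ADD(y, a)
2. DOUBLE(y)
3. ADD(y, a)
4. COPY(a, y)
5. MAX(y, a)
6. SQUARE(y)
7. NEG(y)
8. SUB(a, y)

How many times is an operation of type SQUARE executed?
1

Counting SQUARE operations:
Step 6: SQUARE(y) ← SQUARE
Total: 1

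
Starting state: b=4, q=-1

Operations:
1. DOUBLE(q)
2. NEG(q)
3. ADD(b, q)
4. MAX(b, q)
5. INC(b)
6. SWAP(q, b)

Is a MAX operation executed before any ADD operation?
No

First MAX: step 4
First ADD: step 3
Since 4 > 3, ADD comes first.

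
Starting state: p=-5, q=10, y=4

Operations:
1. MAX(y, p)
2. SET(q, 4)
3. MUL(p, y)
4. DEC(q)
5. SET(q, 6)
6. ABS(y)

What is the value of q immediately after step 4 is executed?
q = 3

Tracing q through execution:
Initial: q = 10
After step 1 (MAX(y, p)): q = 10
After step 2 (SET(q, 4)): q = 4
After step 3 (MUL(p, y)): q = 4
After step 4 (DEC(q)): q = 3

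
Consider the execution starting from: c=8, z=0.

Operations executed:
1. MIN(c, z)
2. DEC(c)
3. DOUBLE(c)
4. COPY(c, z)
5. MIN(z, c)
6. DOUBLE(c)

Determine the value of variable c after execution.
c = 0

Tracing execution:
Step 1: MIN(c, z) → c = 0
Step 2: DEC(c) → c = -1
Step 3: DOUBLE(c) → c = -2
Step 4: COPY(c, z) → c = 0
Step 5: MIN(z, c) → c = 0
Step 6: DOUBLE(c) → c = 0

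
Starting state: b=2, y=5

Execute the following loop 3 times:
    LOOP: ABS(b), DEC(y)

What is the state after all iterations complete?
b=2, y=2

Iteration trace:
Start: b=2, y=5
After iteration 1: b=2, y=4
After iteration 2: b=2, y=3
After iteration 3: b=2, y=2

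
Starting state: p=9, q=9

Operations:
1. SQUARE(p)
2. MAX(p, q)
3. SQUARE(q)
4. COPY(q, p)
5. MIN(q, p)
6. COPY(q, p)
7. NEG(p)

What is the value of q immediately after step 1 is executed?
q = 9

Tracing q through execution:
Initial: q = 9
After step 1 (SQUARE(p)): q = 9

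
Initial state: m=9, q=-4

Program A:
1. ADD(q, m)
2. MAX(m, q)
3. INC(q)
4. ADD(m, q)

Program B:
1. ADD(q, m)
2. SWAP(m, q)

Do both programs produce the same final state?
No

Program A final state: m=15, q=6
Program B final state: m=5, q=9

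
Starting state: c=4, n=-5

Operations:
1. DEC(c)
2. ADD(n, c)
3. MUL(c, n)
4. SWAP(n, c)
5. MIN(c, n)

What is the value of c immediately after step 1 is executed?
c = 3

Tracing c through execution:
Initial: c = 4
After step 1 (DEC(c)): c = 3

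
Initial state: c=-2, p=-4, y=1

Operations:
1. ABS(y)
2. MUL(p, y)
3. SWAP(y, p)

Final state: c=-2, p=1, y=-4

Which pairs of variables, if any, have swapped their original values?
(p, y)

Comparing initial and final values:
p: -4 → 1
c: -2 → -2
y: 1 → -4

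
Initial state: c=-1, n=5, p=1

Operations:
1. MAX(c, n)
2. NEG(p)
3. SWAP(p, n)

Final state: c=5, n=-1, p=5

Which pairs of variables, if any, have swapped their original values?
(c, n)

Comparing initial and final values:
p: 1 → 5
c: -1 → 5
n: 5 → -1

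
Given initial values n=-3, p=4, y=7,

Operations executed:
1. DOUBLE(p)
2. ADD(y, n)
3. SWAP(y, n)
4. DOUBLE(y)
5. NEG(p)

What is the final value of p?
p = -8

Tracing execution:
Step 1: DOUBLE(p) → p = 8
Step 2: ADD(y, n) → p = 8
Step 3: SWAP(y, n) → p = 8
Step 4: DOUBLE(y) → p = 8
Step 5: NEG(p) → p = -8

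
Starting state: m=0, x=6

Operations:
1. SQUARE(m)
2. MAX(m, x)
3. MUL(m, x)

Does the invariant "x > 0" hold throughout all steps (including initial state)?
Yes

The invariant holds at every step.

State at each step:
Initial: m=0, x=6
After step 1: m=0, x=6
After step 2: m=6, x=6
After step 3: m=36, x=6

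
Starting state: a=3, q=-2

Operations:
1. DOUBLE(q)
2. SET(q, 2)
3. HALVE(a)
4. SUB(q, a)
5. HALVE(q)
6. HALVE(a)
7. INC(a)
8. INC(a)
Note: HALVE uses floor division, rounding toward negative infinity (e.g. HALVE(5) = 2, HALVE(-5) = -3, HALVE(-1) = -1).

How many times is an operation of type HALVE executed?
3

Counting HALVE operations:
Step 3: HALVE(a) ← HALVE
Step 5: HALVE(q) ← HALVE
Step 6: HALVE(a) ← HALVE
Total: 3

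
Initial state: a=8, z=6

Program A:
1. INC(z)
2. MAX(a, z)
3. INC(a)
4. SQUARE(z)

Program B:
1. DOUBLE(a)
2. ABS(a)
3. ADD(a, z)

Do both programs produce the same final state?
No

Program A final state: a=9, z=49
Program B final state: a=22, z=6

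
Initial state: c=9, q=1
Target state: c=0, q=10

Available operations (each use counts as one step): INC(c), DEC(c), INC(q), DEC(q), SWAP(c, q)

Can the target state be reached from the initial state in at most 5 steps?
Yes

Path (3 steps): INC(c) → DEC(q) → SWAP(c, q)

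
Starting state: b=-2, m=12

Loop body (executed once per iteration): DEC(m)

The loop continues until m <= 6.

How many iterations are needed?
6

Tracing iterations:
Initial: b=-2, m=12
After iteration 1: b=-2, m=11
After iteration 2: b=-2, m=10
After iteration 3: b=-2, m=9
After iteration 4: b=-2, m=8
After iteration 5: b=-2, m=7
After iteration 6: b=-2, m=6
m <= 6 now holds, so the loop exits after 6 iterations.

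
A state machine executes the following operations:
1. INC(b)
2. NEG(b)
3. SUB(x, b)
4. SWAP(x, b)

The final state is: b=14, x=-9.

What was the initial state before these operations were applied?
b=8, x=5

Working backwards:
Final state: b=14, x=-9
Before step 4 (SWAP(x, b)): b=-9, x=14
Before step 3 (SUB(x, b)): b=-9, x=5
Before step 2 (NEG(b)): b=9, x=5
Before step 1 (INC(b)): b=8, x=5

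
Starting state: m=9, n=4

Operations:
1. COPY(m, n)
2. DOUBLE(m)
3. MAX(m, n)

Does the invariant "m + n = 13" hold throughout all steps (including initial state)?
No, violated after step 1

The invariant is violated after step 1.

State at each step:
Initial: m=9, n=4
After step 1: m=4, n=4
After step 2: m=8, n=4
After step 3: m=8, n=4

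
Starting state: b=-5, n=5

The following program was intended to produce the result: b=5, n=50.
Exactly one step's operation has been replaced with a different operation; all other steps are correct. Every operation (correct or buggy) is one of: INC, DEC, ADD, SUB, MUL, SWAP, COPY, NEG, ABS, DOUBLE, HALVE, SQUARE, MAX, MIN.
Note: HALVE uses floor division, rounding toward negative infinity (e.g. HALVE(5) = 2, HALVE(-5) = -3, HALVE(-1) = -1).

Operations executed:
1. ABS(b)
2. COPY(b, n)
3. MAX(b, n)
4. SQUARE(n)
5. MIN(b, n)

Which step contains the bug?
Step 5

Trace with buggy code:
Initial: b=-5, n=5
After step 1: b=5, n=5
After step 2: b=5, n=5
After step 3: b=5, n=5
After step 4: b=5, n=25
After step 5: b=5, n=25
Actual final b=5, n=25 ≠ expected b=5, n=50.
Step 5 is the only position where a single-operation replacement can produce the expected result.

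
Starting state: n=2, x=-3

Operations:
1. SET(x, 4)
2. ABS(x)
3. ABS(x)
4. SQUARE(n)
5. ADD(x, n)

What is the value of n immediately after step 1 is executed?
n = 2

Tracing n through execution:
Initial: n = 2
After step 1 (SET(x, 4)): n = 2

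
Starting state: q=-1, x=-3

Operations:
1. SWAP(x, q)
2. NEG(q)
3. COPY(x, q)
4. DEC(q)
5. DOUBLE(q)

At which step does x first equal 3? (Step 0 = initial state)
Step 3

Tracing x:
Initial: x = -3
After step 1: x = -1
After step 2: x = -1
After step 3: x = 3 ← first occurrence
After step 4: x = 3
After step 5: x = 3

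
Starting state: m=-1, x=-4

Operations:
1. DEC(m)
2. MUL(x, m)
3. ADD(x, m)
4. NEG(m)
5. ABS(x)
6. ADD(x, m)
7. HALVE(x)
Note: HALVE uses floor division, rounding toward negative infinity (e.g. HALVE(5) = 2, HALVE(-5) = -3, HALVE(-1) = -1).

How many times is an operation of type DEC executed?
1

Counting DEC operations:
Step 1: DEC(m) ← DEC
Total: 1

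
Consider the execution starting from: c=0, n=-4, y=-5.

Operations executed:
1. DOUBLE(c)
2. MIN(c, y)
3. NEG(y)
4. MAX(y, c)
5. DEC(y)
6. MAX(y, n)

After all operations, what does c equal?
c = -5

Tracing execution:
Step 1: DOUBLE(c) → c = 0
Step 2: MIN(c, y) → c = -5
Step 3: NEG(y) → c = -5
Step 4: MAX(y, c) → c = -5
Step 5: DEC(y) → c = -5
Step 6: MAX(y, n) → c = -5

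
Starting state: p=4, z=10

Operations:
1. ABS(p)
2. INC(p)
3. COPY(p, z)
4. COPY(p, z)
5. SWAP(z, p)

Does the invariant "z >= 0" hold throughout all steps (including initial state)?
Yes

The invariant holds at every step.

State at each step:
Initial: p=4, z=10
After step 1: p=4, z=10
After step 2: p=5, z=10
After step 3: p=10, z=10
After step 4: p=10, z=10
After step 5: p=10, z=10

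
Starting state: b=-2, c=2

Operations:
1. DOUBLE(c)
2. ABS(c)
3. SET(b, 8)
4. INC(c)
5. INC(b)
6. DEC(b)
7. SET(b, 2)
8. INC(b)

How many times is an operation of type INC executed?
3

Counting INC operations:
Step 4: INC(c) ← INC
Step 5: INC(b) ← INC
Step 8: INC(b) ← INC
Total: 3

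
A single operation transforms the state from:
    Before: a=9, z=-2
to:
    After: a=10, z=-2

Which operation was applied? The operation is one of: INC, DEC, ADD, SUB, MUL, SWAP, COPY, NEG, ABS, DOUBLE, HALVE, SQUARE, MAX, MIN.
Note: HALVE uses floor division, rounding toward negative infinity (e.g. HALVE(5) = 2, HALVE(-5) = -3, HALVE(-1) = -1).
INC(a)

Analyzing the change:
Before: a=9, z=-2
After: a=10, z=-2
Variable a changed from 9 to 10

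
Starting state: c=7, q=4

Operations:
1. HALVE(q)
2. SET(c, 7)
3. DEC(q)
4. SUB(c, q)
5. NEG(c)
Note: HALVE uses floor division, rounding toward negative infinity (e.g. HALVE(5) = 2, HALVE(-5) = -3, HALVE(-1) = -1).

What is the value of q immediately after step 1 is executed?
q = 2

Tracing q through execution:
Initial: q = 4
After step 1 (HALVE(q)): q = 2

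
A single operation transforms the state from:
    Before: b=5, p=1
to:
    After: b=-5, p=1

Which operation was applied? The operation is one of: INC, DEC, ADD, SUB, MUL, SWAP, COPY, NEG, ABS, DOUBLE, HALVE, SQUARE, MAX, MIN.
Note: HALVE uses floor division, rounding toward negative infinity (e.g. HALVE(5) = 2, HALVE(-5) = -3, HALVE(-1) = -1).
NEG(b)

Analyzing the change:
Before: b=5, p=1
After: b=-5, p=1
Variable b changed from 5 to -5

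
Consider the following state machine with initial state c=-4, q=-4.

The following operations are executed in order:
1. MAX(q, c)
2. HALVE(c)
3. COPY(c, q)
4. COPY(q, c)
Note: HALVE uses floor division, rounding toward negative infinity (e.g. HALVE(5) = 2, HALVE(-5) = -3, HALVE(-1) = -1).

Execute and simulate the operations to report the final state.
{c: -4, q: -4}

Step-by-step execution:
Initial: c=-4, q=-4
After step 1 (MAX(q, c)): c=-4, q=-4
After step 2 (HALVE(c)): c=-2, q=-4
After step 3 (COPY(c, q)): c=-4, q=-4
After step 4 (COPY(q, c)): c=-4, q=-4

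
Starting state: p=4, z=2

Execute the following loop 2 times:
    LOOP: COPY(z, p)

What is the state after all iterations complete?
p=4, z=4

Iteration trace:
Start: p=4, z=2
After iteration 1: p=4, z=4
After iteration 2: p=4, z=4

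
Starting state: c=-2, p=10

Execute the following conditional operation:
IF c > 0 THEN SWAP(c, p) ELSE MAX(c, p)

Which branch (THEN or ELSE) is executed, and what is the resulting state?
Branch: ELSE, Final state: c=10, p=10

Evaluating condition: c > 0
c = -2
Condition is False, so ELSE branch executes
After MAX(c, p): c=10, p=10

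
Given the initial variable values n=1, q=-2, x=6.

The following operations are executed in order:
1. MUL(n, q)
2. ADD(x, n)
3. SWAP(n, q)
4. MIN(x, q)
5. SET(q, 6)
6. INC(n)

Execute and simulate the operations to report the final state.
{n: -1, q: 6, x: -2}

Step-by-step execution:
Initial: n=1, q=-2, x=6
After step 1 (MUL(n, q)): n=-2, q=-2, x=6
After step 2 (ADD(x, n)): n=-2, q=-2, x=4
After step 3 (SWAP(n, q)): n=-2, q=-2, x=4
After step 4 (MIN(x, q)): n=-2, q=-2, x=-2
After step 5 (SET(q, 6)): n=-2, q=6, x=-2
After step 6 (INC(n)): n=-1, q=6, x=-2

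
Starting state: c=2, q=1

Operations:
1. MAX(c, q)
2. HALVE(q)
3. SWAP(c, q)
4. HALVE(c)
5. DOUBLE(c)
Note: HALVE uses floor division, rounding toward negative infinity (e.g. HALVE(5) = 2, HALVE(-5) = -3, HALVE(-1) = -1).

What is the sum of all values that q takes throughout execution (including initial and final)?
8

Values of q at each step:
Initial: q = 1
After step 1: q = 1
After step 2: q = 0
After step 3: q = 2
After step 4: q = 2
After step 5: q = 2
Sum = 1 + 1 + 0 + 2 + 2 + 2 = 8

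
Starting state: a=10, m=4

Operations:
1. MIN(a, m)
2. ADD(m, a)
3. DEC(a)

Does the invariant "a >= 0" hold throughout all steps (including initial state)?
Yes

The invariant holds at every step.

State at each step:
Initial: a=10, m=4
After step 1: a=4, m=4
After step 2: a=4, m=8
After step 3: a=3, m=8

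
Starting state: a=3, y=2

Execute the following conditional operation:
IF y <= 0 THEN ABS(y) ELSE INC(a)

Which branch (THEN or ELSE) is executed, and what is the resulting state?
Branch: ELSE, Final state: a=4, y=2

Evaluating condition: y <= 0
y = 2
Condition is False, so ELSE branch executes
After INC(a): a=4, y=2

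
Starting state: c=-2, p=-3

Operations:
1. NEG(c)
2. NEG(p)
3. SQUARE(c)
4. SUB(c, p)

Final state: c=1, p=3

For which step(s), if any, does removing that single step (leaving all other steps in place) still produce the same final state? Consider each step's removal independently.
Step(s) 1

Testing removal of each single step:
Without step 1: final = c=1, p=3 (same)
Without step 2: final = c=7, p=-3 (different)
Without step 3: final = c=-1, p=3 (different)
Without step 4: final = c=4, p=3 (different)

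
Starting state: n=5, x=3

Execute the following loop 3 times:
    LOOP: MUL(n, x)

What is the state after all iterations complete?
n=135, x=3

Iteration trace:
Start: n=5, x=3
After iteration 1: n=15, x=3
After iteration 2: n=45, x=3
After iteration 3: n=135, x=3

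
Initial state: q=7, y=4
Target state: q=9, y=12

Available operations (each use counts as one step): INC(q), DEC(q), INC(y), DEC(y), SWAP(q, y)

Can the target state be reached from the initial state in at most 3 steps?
No

The target state cannot be reached within 3 steps.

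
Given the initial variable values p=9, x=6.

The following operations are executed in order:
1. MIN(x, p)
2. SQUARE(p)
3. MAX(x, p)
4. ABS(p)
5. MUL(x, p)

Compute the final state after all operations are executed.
{p: 81, x: 6561}

Step-by-step execution:
Initial: p=9, x=6
After step 1 (MIN(x, p)): p=9, x=6
After step 2 (SQUARE(p)): p=81, x=6
After step 3 (MAX(x, p)): p=81, x=81
After step 4 (ABS(p)): p=81, x=81
After step 5 (MUL(x, p)): p=81, x=6561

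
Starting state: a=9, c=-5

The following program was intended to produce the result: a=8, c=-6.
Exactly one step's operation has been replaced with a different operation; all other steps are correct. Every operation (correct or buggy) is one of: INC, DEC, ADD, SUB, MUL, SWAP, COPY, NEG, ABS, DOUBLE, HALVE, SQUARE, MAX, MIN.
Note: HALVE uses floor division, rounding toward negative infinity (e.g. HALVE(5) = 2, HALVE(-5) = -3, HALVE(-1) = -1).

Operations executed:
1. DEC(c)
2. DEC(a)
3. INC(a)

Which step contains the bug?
Step 3

Trace with buggy code:
Initial: a=9, c=-5
After step 1: a=9, c=-6
After step 2: a=8, c=-6
After step 3: a=9, c=-6
Actual final a=9, c=-6 ≠ expected a=8, c=-6.
Step 3 is the only position where a single-operation replacement can produce the expected result.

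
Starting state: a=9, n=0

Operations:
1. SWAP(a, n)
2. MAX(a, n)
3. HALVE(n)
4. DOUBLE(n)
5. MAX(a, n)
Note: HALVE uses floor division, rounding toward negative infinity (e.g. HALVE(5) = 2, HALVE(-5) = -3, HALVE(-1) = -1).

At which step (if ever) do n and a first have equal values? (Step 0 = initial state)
Step 2

n and a first become equal after step 2.

Comparing values at each step:
Initial: n=0, a=9
After step 1: n=9, a=0
After step 2: n=9, a=9 ← equal!
After step 3: n=4, a=9
After step 4: n=8, a=9
After step 5: n=8, a=9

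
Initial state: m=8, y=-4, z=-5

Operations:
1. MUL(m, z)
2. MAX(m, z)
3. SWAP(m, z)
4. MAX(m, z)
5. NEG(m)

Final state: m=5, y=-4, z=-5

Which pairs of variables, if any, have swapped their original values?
None

Comparing initial and final values:
z: -5 → -5
m: 8 → 5
y: -4 → -4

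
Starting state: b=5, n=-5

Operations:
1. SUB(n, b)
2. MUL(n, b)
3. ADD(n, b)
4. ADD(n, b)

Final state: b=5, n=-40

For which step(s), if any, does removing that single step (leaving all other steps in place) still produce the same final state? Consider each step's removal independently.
None - removing any single step changes the final result

Testing removal of each single step:
Without step 1: final = b=5, n=-15 (different)
Without step 2: final = b=5, n=0 (different)
Without step 3: final = b=5, n=-45 (different)
Without step 4: final = b=5, n=-45 (different)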